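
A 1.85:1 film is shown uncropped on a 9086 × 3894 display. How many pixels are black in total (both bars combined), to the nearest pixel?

1.85:1 is narrower than 21:9, so it spans the full height.
Content width = 3894 × 1.850 ≈ 7203.9000 px.
9086 − 7203.9000 = 1882.1000 px of bars.
Across the 3894-px span: 1882.1000 × 3894 ≈ 7328897 px.

7328897 pixels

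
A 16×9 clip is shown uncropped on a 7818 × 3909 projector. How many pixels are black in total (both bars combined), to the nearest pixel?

3395618 pixels

Since 1.778 < 2.000, the clip is height-limited.
The clip is 3909 × 16/9 ≈ 6949.3333 px wide.
Leftover width: 7818 − 6949.3333 = 868.6667 px.
Bar area = 868.6667 × 3909 ≈ 3395618 px.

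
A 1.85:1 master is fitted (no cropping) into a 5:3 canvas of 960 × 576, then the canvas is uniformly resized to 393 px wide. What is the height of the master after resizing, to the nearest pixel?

212 px

At 960×576 the master is width-limited, so height = 960 / 1.850 ≈ 518.92 px.
Resizing to 393 px wide multiplies everything by 0.4094: 518.92 → 212.43 px.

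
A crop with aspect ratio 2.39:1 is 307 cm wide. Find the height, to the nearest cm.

128 cm

Height = 307 / 2.390 = 128.45.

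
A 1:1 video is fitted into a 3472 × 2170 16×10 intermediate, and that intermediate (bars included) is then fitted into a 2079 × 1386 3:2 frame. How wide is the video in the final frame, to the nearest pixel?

1299 px

1:1 in 3472×2170: fills the height, so the video is 2170.00 × 2170.00.
The 16×10 canvas is width-limited in 2079×1386, giving 2079.00 × 1299.38; scale factor 0.5988.
Applying the same ×0.5988: 2170.00 → 1299.38.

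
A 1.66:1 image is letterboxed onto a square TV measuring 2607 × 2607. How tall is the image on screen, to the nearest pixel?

1570 px

1.66:1 is wider than square, so it spans the full width.
That makes the image 1570.48 px tall (2607 / 1.660).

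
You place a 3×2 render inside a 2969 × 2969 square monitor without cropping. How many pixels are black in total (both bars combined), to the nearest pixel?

3×2 is wider than square, so it spans the full width.
Content height = 2969 × 2/3 ≈ 1979.3333 px.
2969 − 1979.3333 = 989.6667 px of bars.
Across the 2969-px span: 989.6667 × 2969 ≈ 2938320 px.

2938320 pixels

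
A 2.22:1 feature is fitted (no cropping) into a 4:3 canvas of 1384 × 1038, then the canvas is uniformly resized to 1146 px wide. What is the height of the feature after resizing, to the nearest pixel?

In the 1384×1038 frame the feature fills the width: height = 1384 / 2.220 ≈ 623.42 px.
Resizing to 1146 px wide multiplies everything by 0.8280: 623.42 → 516.22 px.

516 px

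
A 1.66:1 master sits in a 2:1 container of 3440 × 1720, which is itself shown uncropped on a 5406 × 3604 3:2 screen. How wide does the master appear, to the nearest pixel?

4487 px

Inside the 3440×1720 canvas the master is height-limited at 2855.20 × 1720.00.
2:1 in 5406×3604: fills the width, so the intermediate becomes 5406.00 × 2703.00 — a scale of ×1.5715.
So the master's width is 2855.20 × 1.5715 ≈ 4486.98.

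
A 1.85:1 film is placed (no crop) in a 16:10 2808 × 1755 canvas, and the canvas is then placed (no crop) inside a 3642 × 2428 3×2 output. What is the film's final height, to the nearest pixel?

1969 px

1.85:1 in 2808×1755: fills the width, so the film is 2808.00 × 1517.84.
The 16:10 canvas is width-limited in 3642×2428, giving 3642.00 × 2276.25; scale factor 1.2970.
Applying the same ×1.2970: 1517.84 → 1968.65.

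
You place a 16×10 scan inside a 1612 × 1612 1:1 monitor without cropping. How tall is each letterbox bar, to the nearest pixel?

16×10 (1.600) > 1:1 (1.000), so the scan fills the width.
That makes the image 1007.50 px tall (1612 × 10/16).
1612 − 1007.50 = 604.50 px of bars (302.25 each).

302 px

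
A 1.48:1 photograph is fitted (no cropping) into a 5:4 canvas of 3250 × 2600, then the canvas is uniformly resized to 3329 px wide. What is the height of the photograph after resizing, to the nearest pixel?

2249 px

Fitted into 3250×2600, the photograph spans the width; its height is 3250 / 1.480 ≈ 2195.95 px.
The frame scales by 3329/3250 = 1.0243; 2195.95 × 1.0243 ≈ 2249.32 px.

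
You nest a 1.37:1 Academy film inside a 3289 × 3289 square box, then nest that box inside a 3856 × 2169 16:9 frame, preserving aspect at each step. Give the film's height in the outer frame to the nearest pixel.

1583 px

First fit — 1.37:1 Academy into 3289×3289 spans the width: 3289.00 × 2400.73.
The square canvas is height-limited in 3856×2169, giving 2169.00 × 2169.00; scale factor 0.6595.
So the film's height is 2400.73 × 0.6595 ≈ 1583.21.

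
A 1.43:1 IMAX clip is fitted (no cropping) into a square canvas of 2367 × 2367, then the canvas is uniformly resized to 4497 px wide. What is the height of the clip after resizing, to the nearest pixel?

3145 px

At 2367×2367 the clip is width-limited, so height = 2367 / 1.430 ≈ 1655.24 px.
Scaling 2367 → 4497 is ×1.8999, so the height becomes 1655.24 × 1.8999 ≈ 3144.76 px.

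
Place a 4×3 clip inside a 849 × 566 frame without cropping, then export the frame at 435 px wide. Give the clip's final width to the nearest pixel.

In the 849×566 frame the clip fills the height: width = 566 × 4/3 ≈ 754.67 px.
Resizing to 435 px wide multiplies everything by 0.5124: 754.67 → 386.67 px.

387 px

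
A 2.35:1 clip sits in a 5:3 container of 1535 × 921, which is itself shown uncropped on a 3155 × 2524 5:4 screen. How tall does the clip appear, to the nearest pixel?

1343 px

First fit — 2.35:1 into 1535×921 spans the width: 1535.00 × 653.19.
Second fit — the 5:3 canvas into 3155×2524 spans the width: 3155.00 × 1893.00 (×2.0554 from 1535×921).
So the clip's height is 653.19 × 2.0554 ≈ 1342.55.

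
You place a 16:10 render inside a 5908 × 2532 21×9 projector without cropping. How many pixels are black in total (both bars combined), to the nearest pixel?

4701418 pixels

16:10 (1.600) < 21×9 (2.333), so the render fills the height.
The render is 2532 × 16/10 ≈ 4051.2000 px wide.
5908 − 4051.2000 = 1856.8000 px of bars.
Across the 2532-px span: 1856.8000 × 2532 ≈ 4701418 px.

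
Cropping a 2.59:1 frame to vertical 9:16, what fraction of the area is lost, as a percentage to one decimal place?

78.3%

vertical 9:16 is narrower than 2.59:1, so the crop keeps the full height and trims the width.
Fraction kept = (0.562)/(2.590) ≈ 21.72%, so 78.28% is lost.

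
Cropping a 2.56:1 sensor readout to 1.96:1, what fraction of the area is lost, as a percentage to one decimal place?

23.4%

Going from 2.56:1 to 1.96:1 means cutting width while keeping height.
Fraction kept = (1.960)/(2.560) ≈ 76.56%, so 23.44% is lost.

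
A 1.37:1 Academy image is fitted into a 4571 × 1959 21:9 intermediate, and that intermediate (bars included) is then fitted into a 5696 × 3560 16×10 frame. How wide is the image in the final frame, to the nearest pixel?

3344 px

1.37:1 Academy in 4571×1959: fills the height, so the image is 2683.83 × 1959.00.
Second fit — the 21:9 canvas into 5696×3560 spans the width: 5696.00 × 2441.14 (×1.2461 from 4571×1959).
The image scales with it: width 2683.83 × 1.2461 ≈ 3344.37.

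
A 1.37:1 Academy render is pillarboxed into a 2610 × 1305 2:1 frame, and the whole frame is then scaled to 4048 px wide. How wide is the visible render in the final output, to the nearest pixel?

2773 px

In the 2610×1305 frame the render fills the height: width = 1305 × 1.370 ≈ 1787.85 px.
Resizing to 4048 px wide multiplies everything by 1.5510: 1787.85 → 2772.88 px.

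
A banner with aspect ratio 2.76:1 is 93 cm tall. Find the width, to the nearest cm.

257 cm

At 2.76:1, 93 × 2.760 ≈ 256.68.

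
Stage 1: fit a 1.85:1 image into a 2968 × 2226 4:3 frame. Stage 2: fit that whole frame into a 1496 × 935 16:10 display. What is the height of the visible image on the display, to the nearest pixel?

1.85:1 in 2968×2226: fills the width, so the image is 2968.00 × 1604.32.
Second fit — the 4:3 canvas into 1496×935 spans the height: 1246.67 × 935.00 (×0.4200 from 2968×2226).
So the image's height is 1604.32 × 0.4200 ≈ 673.87.

674 px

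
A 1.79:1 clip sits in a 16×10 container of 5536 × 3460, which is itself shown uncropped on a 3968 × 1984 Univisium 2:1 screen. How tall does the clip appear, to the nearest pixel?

1773 px

First fit — 1.79:1 into 5536×3460 spans the width: 5536.00 × 3092.74.
Second fit — the 16×10 canvas into 3968×1984 spans the height: 3174.40 × 1984.00 (×0.5734 from 5536×3460).
Applying the same ×0.5734: 3092.74 → 1773.41.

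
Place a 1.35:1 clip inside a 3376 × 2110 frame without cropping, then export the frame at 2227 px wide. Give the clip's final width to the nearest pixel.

In the 3376×2110 frame the clip fills the height: width = 2110 × 1.350 ≈ 2848.50 px.
Resizing to 2227 px wide multiplies everything by 0.6597: 2848.50 → 1879.03 px.

1879 px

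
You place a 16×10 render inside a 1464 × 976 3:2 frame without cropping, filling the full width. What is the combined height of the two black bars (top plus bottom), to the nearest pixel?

61 px

The render is 1464 × 10/16 ≈ 915.00 px tall.
Black = 976 − 915.00 = 61.00 px.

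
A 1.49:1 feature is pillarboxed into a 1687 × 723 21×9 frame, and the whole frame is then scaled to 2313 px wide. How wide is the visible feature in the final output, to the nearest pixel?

1477 px

At 1687×723 the feature is height-limited, so width = 723 × 1.490 ≈ 1077.27 px.
The frame scales by 2313/1687 = 1.3711; 1077.27 × 1.3711 ≈ 1477.02 px.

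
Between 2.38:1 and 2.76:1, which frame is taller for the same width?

2.38:1

2.38 and 2.76; 2.76 > 2.38. The smaller width-to-height ratio is the taller frame.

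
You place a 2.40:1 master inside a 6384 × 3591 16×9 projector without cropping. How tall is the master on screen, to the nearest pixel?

2.40:1 is wider than 16×9, so it spans the full width.
The master is 6384 / 2.400 ≈ 2660.00 px tall.

2660 px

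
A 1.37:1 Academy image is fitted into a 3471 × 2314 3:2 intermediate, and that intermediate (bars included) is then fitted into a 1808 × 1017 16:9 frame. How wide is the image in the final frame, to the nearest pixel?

1393 px

1.37:1 Academy in 3471×2314: fills the height, so the image is 3170.18 × 2314.00.
Second fit — the 3:2 canvas into 1808×1017 spans the height: 1525.50 × 1017.00 (×0.4395 from 3471×2314).
So the image's width is 3170.18 × 0.4395 ≈ 1393.29.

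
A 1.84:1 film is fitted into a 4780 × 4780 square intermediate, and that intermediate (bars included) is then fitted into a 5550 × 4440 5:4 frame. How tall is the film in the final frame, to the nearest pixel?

Inside the 4780×4780 canvas the film is width-limited at 4780.00 × 2597.83.
The square canvas is height-limited in 5550×4440, giving 4440.00 × 4440.00; scale factor 0.9289.
Applying the same ×0.9289: 2597.83 → 2413.04.

2413 px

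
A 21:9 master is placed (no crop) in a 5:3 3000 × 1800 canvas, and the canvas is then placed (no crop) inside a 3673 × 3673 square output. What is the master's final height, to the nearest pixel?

First fit — 21:9 into 3000×1800 spans the width: 3000.00 × 1285.71.
The 5:3 canvas is width-limited in 3673×3673, giving 3673.00 × 2203.80; scale factor 1.2243.
Applying the same ×1.2243: 1285.71 → 1574.14.

1574 px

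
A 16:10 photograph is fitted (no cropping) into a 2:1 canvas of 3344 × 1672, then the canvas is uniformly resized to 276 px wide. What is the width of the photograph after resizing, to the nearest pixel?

221 px

In the 3344×1672 frame the photograph fills the height: width = 1672 × 16/10 ≈ 2675.20 px.
Resizing to 276 px wide multiplies everything by 0.0825: 2675.20 → 220.80 px.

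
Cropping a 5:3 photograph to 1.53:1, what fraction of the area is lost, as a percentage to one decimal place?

The height stays; only width is cut (since 1.53:1 is narrower than 5:3).
(1.530)/(1.667) ≈ 0.918 of the area survives, leaving 8.20% discarded.

8.2%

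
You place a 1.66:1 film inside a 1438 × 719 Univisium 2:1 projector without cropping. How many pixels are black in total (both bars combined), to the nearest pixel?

Since 1.660 < 2.000, the film is height-limited.
That makes the image 1193.5400 px wide (719 × 1.660).
Leftover width: 1438 − 1193.5400 = 244.4600 px.
That's 244.4600 × 719 ≈ 175767 black pixels.

175767 pixels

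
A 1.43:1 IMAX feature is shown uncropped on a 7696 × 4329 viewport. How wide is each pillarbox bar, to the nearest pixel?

1.43:1 IMAX is narrower than 16:9, so it spans the full height.
The feature is 4329 × 1.430 ≈ 6190.47 px wide.
Leftover width: 7696 − 6190.47 = 1505.53 px → 752.76 each side.

753 px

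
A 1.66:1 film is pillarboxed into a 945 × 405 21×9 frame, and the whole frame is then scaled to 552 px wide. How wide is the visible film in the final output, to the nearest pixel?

393 px

At 945×405 the film is height-limited, so width = 405 × 1.660 ≈ 672.30 px.
Scaling 945 → 552 is ×0.5841, so the width becomes 672.30 × 0.5841 ≈ 392.71 px.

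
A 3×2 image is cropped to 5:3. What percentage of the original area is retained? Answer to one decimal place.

90.0%

5:3 is wider than 3×2, so the crop keeps the full width and trims the height.
(1.500)/(1.667) ≈ 0.900 of the area survives.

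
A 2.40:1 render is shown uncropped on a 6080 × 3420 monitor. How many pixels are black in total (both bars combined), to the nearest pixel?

Since 2.400 > 1.778, the render is width-limited.
That makes the image 2533.3333 px tall (6080 / 2.400).
Leftover height: 3420 − 2533.3333 = 886.6667 px.
That's 886.6667 × 6080 ≈ 5390933 black pixels.

5390933 pixels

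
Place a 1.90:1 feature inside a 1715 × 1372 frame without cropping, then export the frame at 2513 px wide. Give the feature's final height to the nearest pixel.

At 1715×1372 the feature is width-limited, so height = 1715 / 1.900 ≈ 902.63 px.
The frame scales by 2513/1715 = 1.4653; 902.63 × 1.4653 ≈ 1322.63 px.

1323 px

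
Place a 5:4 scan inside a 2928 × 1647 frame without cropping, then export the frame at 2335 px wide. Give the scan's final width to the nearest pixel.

1642 px

At 2928×1647 the scan is height-limited, so width = 1647 × 5/4 ≈ 2058.75 px.
The frame scales by 2335/2928 = 0.7975; 2058.75 × 0.7975 ≈ 1641.80 px.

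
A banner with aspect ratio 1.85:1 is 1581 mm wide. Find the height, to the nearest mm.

855 mm

Height = 1581 / 1.850 = 854.59.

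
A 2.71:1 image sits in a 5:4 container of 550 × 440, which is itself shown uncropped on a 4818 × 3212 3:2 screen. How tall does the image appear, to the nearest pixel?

Inside the 550×440 canvas the image is width-limited at 550.00 × 202.95.
The 5:4 canvas is height-limited in 4818×3212, giving 4015.00 × 3212.00; scale factor 7.3000.
Applying the same ×7.3000: 202.95 → 1481.55.

1482 px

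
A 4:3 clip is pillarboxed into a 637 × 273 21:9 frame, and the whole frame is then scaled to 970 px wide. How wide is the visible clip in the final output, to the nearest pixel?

554 px

In the 637×273 frame the clip fills the height: width = 273 × 4/3 ≈ 364.00 px.
The frame scales by 970/637 = 1.5228; 364.00 × 1.5228 ≈ 554.29 px.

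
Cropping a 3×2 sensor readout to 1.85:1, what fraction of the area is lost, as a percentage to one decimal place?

Going from 3×2 to 1.85:1 means cutting height while keeping width.
(1.500)/(1.850) ≈ 0.811 of the area survives, leaving 18.92% discarded.

18.9%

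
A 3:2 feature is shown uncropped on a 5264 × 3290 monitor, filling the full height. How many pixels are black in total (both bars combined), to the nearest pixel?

1082410 pixels

The feature is 3290 × 3/2 ≈ 4935.0000 px wide.
Leftover width: 5264 − 4935.0000 = 329.0000 px.
That's 329.0000 × 3290 ≈ 1082410 black pixels.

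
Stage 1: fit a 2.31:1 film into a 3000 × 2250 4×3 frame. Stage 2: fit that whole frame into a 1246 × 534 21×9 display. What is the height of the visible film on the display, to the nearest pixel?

308 px

2.31:1 in 3000×2250: fills the width, so the film is 3000.00 × 1298.70.
The 4×3 canvas is height-limited in 1246×534, giving 712.00 × 534.00; scale factor 0.2373.
Applying the same ×0.2373: 1298.70 → 308.23.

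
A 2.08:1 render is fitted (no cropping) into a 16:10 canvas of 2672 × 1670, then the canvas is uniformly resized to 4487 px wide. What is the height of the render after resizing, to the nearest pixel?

Fitted into 2672×1670, the render spans the width; its height is 2672 / 2.080 ≈ 1284.62 px.
The frame scales by 4487/2672 = 1.6793; 1284.62 × 1.6793 ≈ 2157.21 px.

2157 px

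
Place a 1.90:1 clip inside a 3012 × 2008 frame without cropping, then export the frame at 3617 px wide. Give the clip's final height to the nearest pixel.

1904 px

Fitted into 3012×2008, the clip spans the width; its height is 3012 / 1.900 ≈ 1585.26 px.
Scaling 3012 → 3617 is ×1.2009, so the height becomes 1585.26 × 1.2009 ≈ 1903.68 px.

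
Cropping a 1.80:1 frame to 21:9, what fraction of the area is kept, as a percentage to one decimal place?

The width stays; only height is cut (since 21:9 is wider than 1.80:1).
(1.800)/(2.333) ≈ 0.771 of the area survives.

77.1%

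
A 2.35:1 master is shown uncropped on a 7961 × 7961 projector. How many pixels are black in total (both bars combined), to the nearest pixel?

36408363 pixels

2.35:1 (2.350) > 1:1 (1.000), so the master fills the width.
Content height = 7961 / 2.350 ≈ 3387.6596 px.
Black = 7961 − 3387.6596 = 4573.3404 px.
That's 4573.3404 × 7961 ≈ 36408363 black pixels.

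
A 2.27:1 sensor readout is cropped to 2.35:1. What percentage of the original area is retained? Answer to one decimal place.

2.35:1 is wider than 2.27:1, so the crop keeps the full width and trims the height.
Fraction kept = (2.270)/(2.350) ≈ 96.60%.

96.6%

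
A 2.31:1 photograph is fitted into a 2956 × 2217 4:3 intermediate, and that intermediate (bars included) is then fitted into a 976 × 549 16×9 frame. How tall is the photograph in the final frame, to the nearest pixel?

317 px

First fit — 2.31:1 into 2956×2217 spans the width: 2956.00 × 1279.65.
The 4:3 canvas is height-limited in 976×549, giving 732.00 × 549.00; scale factor 0.2476.
Applying the same ×0.2476: 1279.65 → 316.88.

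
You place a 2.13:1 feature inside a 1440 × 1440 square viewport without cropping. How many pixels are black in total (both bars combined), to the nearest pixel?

2.13:1 is wider than square, so it spans the full width.
The feature is 1440 / 2.130 ≈ 676.0563 px tall.
Black = 1440 − 676.0563 = 763.9437 px.
That's 763.9437 × 1440 ≈ 1100079 black pixels.

1100079 pixels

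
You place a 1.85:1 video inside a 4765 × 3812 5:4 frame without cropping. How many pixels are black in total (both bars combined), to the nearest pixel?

1.85:1 (1.850) > 5:4 (1.250), so the video fills the width.
Content height = 4765 / 1.850 ≈ 2575.6757 px.
3812 − 2575.6757 = 1236.3243 px of bars.
Across the 4765-px span: 1236.3243 × 4765 ≈ 5891085 px.

5891085 pixels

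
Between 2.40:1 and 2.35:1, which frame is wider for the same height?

2.4 and 2.35; 2.4 > 2.35.

2.40:1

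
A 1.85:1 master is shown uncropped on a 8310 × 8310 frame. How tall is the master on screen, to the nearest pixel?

4492 px

Since 1.850 > 1.000, the master is width-limited.
Content height = 8310 / 1.850 ≈ 4491.89 px.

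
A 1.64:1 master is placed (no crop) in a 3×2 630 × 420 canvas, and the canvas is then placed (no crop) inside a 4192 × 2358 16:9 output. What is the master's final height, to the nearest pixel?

2157 px

First fit — 1.64:1 into 630×420 spans the width: 630.00 × 384.15.
The 3×2 canvas is height-limited in 4192×2358, giving 3537.00 × 2358.00; scale factor 5.6143.
Applying the same ×5.6143: 384.15 → 2156.71.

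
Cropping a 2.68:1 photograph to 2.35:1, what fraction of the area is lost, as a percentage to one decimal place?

Going from 2.68:1 to 2.35:1 means cutting width while keeping height.
Area ratio = (2.350)/(2.680) = 87.69%; the remaining 12.31% is cropped out.

12.3%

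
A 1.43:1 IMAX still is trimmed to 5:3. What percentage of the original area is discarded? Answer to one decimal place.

Going from 1.43:1 IMAX to 5:3 means cutting height while keeping width.
Fraction kept = (1.430)/(1.667) ≈ 85.80%, so 14.20% is lost.

14.2%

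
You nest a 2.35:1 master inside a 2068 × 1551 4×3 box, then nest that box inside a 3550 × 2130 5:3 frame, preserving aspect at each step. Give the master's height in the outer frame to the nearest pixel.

2.35:1 in 2068×1551: fills the width, so the master is 2068.00 × 880.00.
Second fit — the 4×3 canvas into 3550×2130 spans the height: 2840.00 × 2130.00 (×1.3733 from 2068×1551).
So the master's height is 880.00 × 1.3733 ≈ 1208.51.

1209 px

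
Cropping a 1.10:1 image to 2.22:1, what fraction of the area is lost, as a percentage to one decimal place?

2.22:1 is wider than 1.10:1, so the crop keeps the full width and trims the height.
(1.100)/(2.220) ≈ 0.495 of the area survives, leaving 50.45% discarded.

50.5%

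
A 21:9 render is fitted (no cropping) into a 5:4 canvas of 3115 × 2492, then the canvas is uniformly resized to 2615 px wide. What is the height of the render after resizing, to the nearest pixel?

1121 px

At 3115×2492 the render is width-limited, so height = 3115 × 9/21 ≈ 1335.00 px.
Resizing to 2615 px wide multiplies everything by 0.8395: 1335.00 → 1120.71 px.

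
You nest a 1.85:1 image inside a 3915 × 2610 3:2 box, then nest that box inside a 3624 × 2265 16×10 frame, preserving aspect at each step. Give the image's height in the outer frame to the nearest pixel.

First fit — 1.85:1 into 3915×2610 spans the width: 3915.00 × 2116.22.
The 3:2 canvas is height-limited in 3624×2265, giving 3397.50 × 2265.00; scale factor 0.8678.
So the image's height is 2116.22 × 0.8678 ≈ 1836.49.

1836 px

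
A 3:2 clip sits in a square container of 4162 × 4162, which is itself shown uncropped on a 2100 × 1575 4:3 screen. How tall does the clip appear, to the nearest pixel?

1050 px

First fit — 3:2 into 4162×4162 spans the width: 4162.00 × 2774.67.
Second fit — the square canvas into 2100×1575 spans the height: 1575.00 × 1575.00 (×0.3784 from 4162×4162).
So the clip's height is 2774.67 × 0.3784 ≈ 1050.00.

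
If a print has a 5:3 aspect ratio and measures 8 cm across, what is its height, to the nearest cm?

5 cm

Height = 8 / 5 × 3 = 4.80.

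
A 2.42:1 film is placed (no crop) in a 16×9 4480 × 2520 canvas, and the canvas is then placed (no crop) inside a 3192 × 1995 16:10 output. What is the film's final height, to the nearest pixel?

1319 px

First fit — 2.42:1 into 4480×2520 spans the width: 4480.00 × 1851.24.
The 16×9 canvas is width-limited in 3192×1995, giving 3192.00 × 1795.50; scale factor 0.7125.
The film scales with it: height 1851.24 × 0.7125 ≈ 1319.01.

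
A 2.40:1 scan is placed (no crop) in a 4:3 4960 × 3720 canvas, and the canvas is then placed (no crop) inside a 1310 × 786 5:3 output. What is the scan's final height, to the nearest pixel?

437 px

First fit — 2.40:1 into 4960×3720 spans the width: 4960.00 × 2066.67.
Second fit — the 4:3 canvas into 1310×786 spans the height: 1048.00 × 786.00 (×0.2113 from 4960×3720).
So the scan's height is 2066.67 × 0.2113 ≈ 436.67.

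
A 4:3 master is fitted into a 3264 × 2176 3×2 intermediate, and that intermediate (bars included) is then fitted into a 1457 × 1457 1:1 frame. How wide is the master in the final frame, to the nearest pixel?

1295 px

4:3 in 3264×2176: fills the height, so the master is 2901.33 × 2176.00.
The 3×2 canvas is width-limited in 1457×1457, giving 1457.00 × 971.33; scale factor 0.4464.
Applying the same ×0.4464: 2901.33 → 1295.11.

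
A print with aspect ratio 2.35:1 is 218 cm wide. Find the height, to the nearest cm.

93 cm

At 2.35:1, 218 / 2.350 ≈ 92.77.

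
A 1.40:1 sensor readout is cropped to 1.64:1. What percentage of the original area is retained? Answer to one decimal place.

Going from 1.40:1 to 1.64:1 means cutting height while keeping width.
Fraction kept = (1.400)/(1.640) ≈ 85.37%.

85.4%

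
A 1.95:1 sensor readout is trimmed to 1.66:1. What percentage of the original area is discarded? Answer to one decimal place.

The height stays; only width is cut (since 1.66:1 is narrower than 1.95:1).
Area ratio = (1.660)/(1.950) = 85.13%; the remaining 14.87% is cropped out.

14.9%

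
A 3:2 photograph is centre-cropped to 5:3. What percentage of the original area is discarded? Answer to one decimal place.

5:3 is wider than 3:2, so the crop keeps the full width and trims the height.
Fraction kept = (1.500)/(1.667) ≈ 90.00%, so 10.00% is lost.

10.0%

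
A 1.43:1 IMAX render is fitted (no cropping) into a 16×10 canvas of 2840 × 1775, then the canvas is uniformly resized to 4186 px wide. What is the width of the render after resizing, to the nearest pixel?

In the 2840×1775 frame the render fills the height: width = 1775 × 1.430 ≈ 2538.25 px.
The frame scales by 4186/2840 = 1.4739; 2538.25 × 1.4739 ≈ 3741.24 px.

3741 px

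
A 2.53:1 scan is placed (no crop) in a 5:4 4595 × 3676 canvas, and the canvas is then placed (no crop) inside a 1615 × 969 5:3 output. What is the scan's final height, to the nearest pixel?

First fit — 2.53:1 into 4595×3676 spans the width: 4595.00 × 1816.21.
Second fit — the 5:4 canvas into 1615×969 spans the height: 1211.25 × 969.00 (×0.2636 from 4595×3676).
So the scan's height is 1816.21 × 0.2636 ≈ 478.75.

479 px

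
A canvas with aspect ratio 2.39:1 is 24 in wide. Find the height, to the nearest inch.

24 / 2.390 = 10.04.

10 in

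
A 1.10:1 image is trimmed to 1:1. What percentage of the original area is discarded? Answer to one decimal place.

9.1%

1:1 is narrower than 1.10:1, so the crop keeps the full height and trims the width.
Fraction kept = (1.000)/(1.100) ≈ 90.91%, so 9.09% is lost.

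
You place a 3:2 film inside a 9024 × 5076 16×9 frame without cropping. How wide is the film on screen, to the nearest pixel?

3:2 (1.500) < 16×9 (1.778), so the film fills the height.
That makes the image 7614.00 px wide (5076 × 3/2).

7614 px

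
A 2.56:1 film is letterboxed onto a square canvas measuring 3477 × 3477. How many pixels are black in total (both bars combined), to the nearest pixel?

2.56:1 (2.560) > square (1.000), so the film fills the width.
Content height = 3477 / 2.560 ≈ 1358.2031 px.
Black = 3477 − 1358.2031 = 2118.7969 px.
That's 2118.7969 × 3477 ≈ 7367057 black pixels.

7367057 pixels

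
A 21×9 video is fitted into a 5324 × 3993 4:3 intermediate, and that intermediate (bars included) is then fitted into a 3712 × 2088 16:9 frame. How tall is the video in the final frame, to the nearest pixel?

1193 px

21×9 in 5324×3993: fills the width, so the video is 5324.00 × 2281.71.
4:3 in 3712×2088: fills the height, so the intermediate becomes 2784.00 × 2088.00 — a scale of ×0.5229.
So the video's height is 2281.71 × 0.5229 ≈ 1193.14.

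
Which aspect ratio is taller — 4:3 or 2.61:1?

4:3

4:3 = 1.333 and 2.61; 2.61 > 1.333. The smaller width-to-height ratio is the taller frame.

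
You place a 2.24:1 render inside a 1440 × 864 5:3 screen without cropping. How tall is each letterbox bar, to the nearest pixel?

111 px

2.24:1 is wider than 5:3, so it spans the full width.
That makes the image 642.86 px tall (1440 / 2.240).
Black = 864 − 642.86 = 221.14 px, or 110.57 per bar.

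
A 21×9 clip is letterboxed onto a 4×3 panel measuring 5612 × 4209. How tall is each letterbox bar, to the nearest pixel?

21×9 is wider than 4×3, so it spans the full width.
That makes the image 2405.14 px tall (5612 × 9/21).
4209 − 2405.14 = 1803.86 px of bars (901.93 each).

902 px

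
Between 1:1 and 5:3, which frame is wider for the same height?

1 and 5:3 = 1.667; 1.667 > 1.

5:3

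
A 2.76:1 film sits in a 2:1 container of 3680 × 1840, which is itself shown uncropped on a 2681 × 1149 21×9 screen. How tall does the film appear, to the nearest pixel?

833 px

2.76:1 in 3680×1840: fills the width, so the film is 3680.00 × 1333.33.
The 2:1 canvas is height-limited in 2681×1149, giving 2298.00 × 1149.00; scale factor 0.6245.
Applying the same ×0.6245: 1333.33 → 832.61.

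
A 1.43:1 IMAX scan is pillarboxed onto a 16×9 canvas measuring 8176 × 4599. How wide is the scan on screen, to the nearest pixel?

1.43:1 IMAX is narrower than 16×9, so it spans the full height.
That makes the image 6576.57 px wide (4599 × 1.430).

6577 px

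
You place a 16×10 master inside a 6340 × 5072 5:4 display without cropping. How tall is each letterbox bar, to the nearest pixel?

555 px

16×10 is wider than 5:4, so it spans the full width.
That makes the image 3962.50 px tall (6340 × 10/16).
Black = 5072 − 3962.50 = 1109.50 px, or 554.75 per bar.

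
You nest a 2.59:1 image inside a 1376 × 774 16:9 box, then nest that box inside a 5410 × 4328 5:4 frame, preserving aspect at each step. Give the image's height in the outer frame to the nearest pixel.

2089 px

First fit — 2.59:1 into 1376×774 spans the width: 1376.00 × 531.27.
16:9 in 5410×4328: fills the width, so the intermediate becomes 5410.00 × 3043.12 — a scale of ×3.9317.
Applying the same ×3.9317: 531.27 → 2088.80.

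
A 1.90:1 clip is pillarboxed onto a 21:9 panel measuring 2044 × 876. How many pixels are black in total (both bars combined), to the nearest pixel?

332530 pixels

1.90:1 (1.900) < 21:9 (2.333), so the clip fills the height.
That makes the image 1664.4000 px wide (876 × 1.900).
Black = 2044 − 1664.4000 = 379.6000 px.
That's 379.6000 × 876 ≈ 332530 black pixels.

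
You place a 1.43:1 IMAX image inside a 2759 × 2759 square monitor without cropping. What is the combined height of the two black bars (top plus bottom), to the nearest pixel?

1.43:1 IMAX (1.430) > square (1.000), so the image fills the width.
That makes the image 1929.37 px tall (2759 / 1.430).
2759 − 1929.37 = 829.63 px of bars.

830 px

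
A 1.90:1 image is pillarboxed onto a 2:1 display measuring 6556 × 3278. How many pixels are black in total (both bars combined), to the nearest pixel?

1074528 pixels

1.90:1 is narrower than 2:1, so it spans the full height.
That makes the image 6228.2000 px wide (3278 × 1.900).
Leftover width: 6556 − 6228.2000 = 327.8000 px.
Bar area = 327.8000 × 3278 ≈ 1074528 px.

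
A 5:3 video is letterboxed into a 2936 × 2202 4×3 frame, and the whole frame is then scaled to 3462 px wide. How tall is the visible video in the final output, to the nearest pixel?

At 2936×2202 the video is width-limited, so height = 2936 × 3/5 ≈ 1761.60 px.
Resizing to 3462 px wide multiplies everything by 1.1792: 1761.60 → 2077.20 px.

2077 px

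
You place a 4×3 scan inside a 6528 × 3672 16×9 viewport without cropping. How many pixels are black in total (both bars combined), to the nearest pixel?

5992704 pixels

4×3 (1.333) < 16×9 (1.778), so the scan fills the height.
The scan is 3672 × 4/3 ≈ 4896.0000 px wide.
6528 − 4896.0000 = 1632.0000 px of bars.
Bar area = 1632.0000 × 3672 ≈ 5992704 px.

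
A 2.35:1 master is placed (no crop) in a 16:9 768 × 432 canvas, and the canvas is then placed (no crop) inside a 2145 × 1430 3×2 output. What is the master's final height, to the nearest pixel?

913 px

Inside the 768×432 canvas the master is width-limited at 768.00 × 326.81.
The 16:9 canvas is width-limited in 2145×1430, giving 2145.00 × 1206.56; scale factor 2.7930.
The master scales with it: height 326.81 × 2.7930 ≈ 912.77.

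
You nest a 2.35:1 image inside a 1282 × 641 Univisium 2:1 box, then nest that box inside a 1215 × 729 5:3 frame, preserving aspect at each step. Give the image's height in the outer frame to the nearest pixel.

517 px

2.35:1 in 1282×641: fills the width, so the image is 1282.00 × 545.53.
Second fit — the Univisium 2:1 canvas into 1215×729 spans the width: 1215.00 × 607.50 (×0.9477 from 1282×641).
Applying the same ×0.9477: 545.53 → 517.02.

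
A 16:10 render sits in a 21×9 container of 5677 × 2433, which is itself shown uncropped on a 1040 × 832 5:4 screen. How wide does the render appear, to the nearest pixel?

First fit — 16:10 into 5677×2433 spans the height: 3892.80 × 2433.00.
Second fit — the 21×9 canvas into 1040×832 spans the width: 1040.00 × 445.71 (×0.1832 from 5677×2433).
Applying the same ×0.1832: 3892.80 → 713.14.

713 px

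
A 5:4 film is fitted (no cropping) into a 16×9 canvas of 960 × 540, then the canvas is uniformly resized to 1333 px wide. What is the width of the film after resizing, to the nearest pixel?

937 px

In the 960×540 frame the film fills the height: width = 540 × 5/4 ≈ 675.00 px.
The frame scales by 1333/960 = 1.3885; 675.00 × 1.3885 ≈ 937.27 px.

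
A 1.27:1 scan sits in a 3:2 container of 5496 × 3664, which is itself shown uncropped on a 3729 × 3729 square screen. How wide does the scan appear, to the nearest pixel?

3157 px

Inside the 5496×3664 canvas the scan is height-limited at 4653.28 × 3664.00.
3:2 in 3729×3729: fills the width, so the intermediate becomes 3729.00 × 2486.00 — a scale of ×0.6785.
So the scan's width is 4653.28 × 0.6785 ≈ 3157.22.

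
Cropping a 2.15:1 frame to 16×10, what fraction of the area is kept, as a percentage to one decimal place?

The height stays; only width is cut (since 16×10 is narrower than 2.15:1).
Area ratio = (1.600)/(2.150) = 74.42% retained.

74.4%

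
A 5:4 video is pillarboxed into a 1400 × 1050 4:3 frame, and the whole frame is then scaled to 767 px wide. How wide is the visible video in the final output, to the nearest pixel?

719 px

In the 1400×1050 frame the video fills the height: width = 1050 × 5/4 ≈ 1312.50 px.
Scaling 1400 → 767 is ×0.5479, so the width becomes 1312.50 × 0.5479 ≈ 719.06 px.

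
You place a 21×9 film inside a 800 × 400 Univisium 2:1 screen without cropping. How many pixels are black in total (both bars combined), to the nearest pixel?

45714 pixels

Since 2.333 > 2.000, the film is width-limited.
The film is 800 × 9/21 ≈ 342.8571 px tall.
400 − 342.8571 = 57.1429 px of bars.
That's 57.1429 × 800 ≈ 45714 black pixels.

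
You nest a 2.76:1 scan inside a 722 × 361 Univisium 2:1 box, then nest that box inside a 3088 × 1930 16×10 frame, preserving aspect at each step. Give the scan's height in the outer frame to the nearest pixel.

1119 px

Inside the 722×361 canvas the scan is width-limited at 722.00 × 261.59.
Univisium 2:1 in 3088×1930: fills the width, so the intermediate becomes 3088.00 × 1544.00 — a scale of ×4.2770.
Applying the same ×4.2770: 261.59 → 1118.84.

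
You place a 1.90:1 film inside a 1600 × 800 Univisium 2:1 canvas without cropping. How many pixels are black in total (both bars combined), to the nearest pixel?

64000 pixels

1.90:1 is narrower than Univisium 2:1, so it spans the full height.
That makes the image 1520.0000 px wide (800 × 1.900).
1600 − 1520.0000 = 80.0000 px of bars.
Bar area = 80.0000 × 800 ≈ 64000 px.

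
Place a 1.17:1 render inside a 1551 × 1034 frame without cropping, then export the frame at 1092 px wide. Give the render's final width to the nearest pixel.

852 px

At 1551×1034 the render is height-limited, so width = 1034 × 1.170 ≈ 1209.78 px.
Scaling 1551 → 1092 is ×0.7041, so the width becomes 1209.78 × 0.7041 ≈ 851.76 px.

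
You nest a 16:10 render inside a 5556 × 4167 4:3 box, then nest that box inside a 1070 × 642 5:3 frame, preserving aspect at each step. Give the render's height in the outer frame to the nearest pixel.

535 px

16:10 in 5556×4167: fills the width, so the render is 5556.00 × 3472.50.
The 4:3 canvas is height-limited in 1070×642, giving 856.00 × 642.00; scale factor 0.1541.
Applying the same ×0.1541: 3472.50 → 535.00.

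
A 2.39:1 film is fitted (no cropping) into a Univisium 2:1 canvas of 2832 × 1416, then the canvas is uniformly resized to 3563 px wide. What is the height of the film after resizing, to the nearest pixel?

At 2832×1416 the film is width-limited, so height = 2832 / 2.390 ≈ 1184.94 px.
Scaling 2832 → 3563 is ×1.2581, so the height becomes 1184.94 × 1.2581 ≈ 1490.79 px.

1491 px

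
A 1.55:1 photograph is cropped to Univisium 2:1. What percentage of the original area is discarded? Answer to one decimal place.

22.5%

The width stays; only height is cut (since Univisium 2:1 is wider than 1.55:1).
Area ratio = (1.550)/(2.000) = 77.50%; the remaining 22.50% is cropped out.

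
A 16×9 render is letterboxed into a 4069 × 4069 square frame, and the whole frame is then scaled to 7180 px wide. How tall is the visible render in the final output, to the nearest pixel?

4039 px

At 4069×4069 the render is width-limited, so height = 4069 × 9/16 ≈ 2288.81 px.
Scaling 4069 → 7180 is ×1.7646, so the height becomes 2288.81 × 1.7646 ≈ 4038.75 px.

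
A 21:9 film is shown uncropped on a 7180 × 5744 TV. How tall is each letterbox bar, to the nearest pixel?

1333 px

21:9 (2.333) > 5:4 (1.250), so the film fills the width.
The film is 7180 × 9/21 ≈ 3077.14 px tall.
Leftover height: 5744 − 3077.14 = 2666.86 px → 1333.43 each side.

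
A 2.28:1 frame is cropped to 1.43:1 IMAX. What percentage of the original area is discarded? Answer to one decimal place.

The height stays; only width is cut (since 1.43:1 IMAX is narrower than 2.28:1).
(1.430)/(2.280) ≈ 0.627 of the area survives, leaving 37.28% discarded.

37.3%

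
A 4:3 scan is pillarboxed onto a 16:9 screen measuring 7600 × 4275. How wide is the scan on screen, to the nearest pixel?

Since 1.333 < 1.778, the scan is height-limited.
The scan is 4275 × 4/3 ≈ 5700.00 px wide.

5700 px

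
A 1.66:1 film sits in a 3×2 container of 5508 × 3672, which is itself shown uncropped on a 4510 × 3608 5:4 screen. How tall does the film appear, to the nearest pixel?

Inside the 5508×3672 canvas the film is width-limited at 5508.00 × 3318.07.
3×2 in 4510×3608: fills the width, so the intermediate becomes 4510.00 × 3006.67 — a scale of ×0.8188.
The film scales with it: height 3318.07 × 0.8188 ≈ 2716.87.

2717 px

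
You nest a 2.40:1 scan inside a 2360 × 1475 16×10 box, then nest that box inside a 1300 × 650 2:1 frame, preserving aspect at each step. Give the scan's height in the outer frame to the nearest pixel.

Inside the 2360×1475 canvas the scan is width-limited at 2360.00 × 983.33.
The 16×10 canvas is height-limited in 1300×650, giving 1040.00 × 650.00; scale factor 0.4407.
So the scan's height is 983.33 × 0.4407 ≈ 433.33.

433 px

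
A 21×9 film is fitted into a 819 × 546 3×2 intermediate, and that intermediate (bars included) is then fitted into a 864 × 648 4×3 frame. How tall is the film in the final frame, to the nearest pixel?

370 px

21×9 in 819×546: fills the width, so the film is 819.00 × 351.00.
The 3×2 canvas is width-limited in 864×648, giving 864.00 × 576.00; scale factor 1.0549.
So the film's height is 351.00 × 1.0549 ≈ 370.29.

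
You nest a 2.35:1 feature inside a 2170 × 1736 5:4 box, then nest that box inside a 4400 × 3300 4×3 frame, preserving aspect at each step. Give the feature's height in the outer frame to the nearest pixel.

1755 px

Inside the 2170×1736 canvas the feature is width-limited at 2170.00 × 923.40.
5:4 in 4400×3300: fills the height, so the intermediate becomes 4125.00 × 3300.00 — a scale of ×1.9009.
The feature scales with it: height 923.40 × 1.9009 ≈ 1755.32.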